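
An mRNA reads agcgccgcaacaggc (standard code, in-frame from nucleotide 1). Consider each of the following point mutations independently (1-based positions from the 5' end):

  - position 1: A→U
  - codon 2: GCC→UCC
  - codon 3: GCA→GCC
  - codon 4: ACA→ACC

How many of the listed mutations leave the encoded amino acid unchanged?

Codon 1: AGC (Ser) → UGC (Cys) — missense.
Codon 2: GCC (Ala) → UCC (Ser) — missense.
Codon 3: GCA (Ala) → GCC (Ala) — synonymous.
Codon 4: ACA (Thr) → ACC (Thr) — synonymous.
Synonymous: 2 of 4.

2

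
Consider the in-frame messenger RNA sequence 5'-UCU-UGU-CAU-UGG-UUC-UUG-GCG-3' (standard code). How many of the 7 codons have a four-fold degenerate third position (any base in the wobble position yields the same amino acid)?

2

Codon 1 UCU (Ser): third position 4-fold.
Codon 2 UGU (Cys): third position 2-fold.
Codon 3 CAU (His): third position 2-fold.
Codon 4 UGG (Trp): third position 1-fold.
Codon 5 UUC (Phe): third position 2-fold.
Codon 6 UUG (Leu): third position 2-fold.
Codon 7 GCG (Ala): third position 4-fold.
Four-fold degenerate third positions: 2.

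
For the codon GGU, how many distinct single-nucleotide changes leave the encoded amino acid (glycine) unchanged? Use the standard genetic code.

3

Position 1: none → 0 synonymous.
Position 2: none → 0 synonymous.
Position 3: GGC, GGA, GGG → 3 synonymous.
Total: 0 + 0 + 3 = 3.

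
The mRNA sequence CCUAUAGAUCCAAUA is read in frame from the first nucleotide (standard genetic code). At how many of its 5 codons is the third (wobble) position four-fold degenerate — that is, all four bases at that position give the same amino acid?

Codon 1 CCU (Pro): third position 4-fold.
Codon 2 AUA (Ile): third position 3-fold.
Codon 3 GAU (Asp): third position 2-fold.
Codon 4 CCA (Pro): third position 4-fold.
Codon 5 AUA (Ile): third position 3-fold.
Four-fold degenerate third positions: 2.

2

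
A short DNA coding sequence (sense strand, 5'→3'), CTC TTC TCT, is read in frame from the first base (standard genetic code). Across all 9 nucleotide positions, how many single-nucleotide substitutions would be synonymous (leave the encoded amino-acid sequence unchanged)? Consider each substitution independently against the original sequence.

Codon 1 (CTC, Leu): 3 synonymous substitutions.
Codon 2 (TTC, Phe): 1 synonymous substitution.
Codon 3 (TCT, Ser): 3 synonymous substitutions.
Total: 3 + 1 + 3 = 7.

7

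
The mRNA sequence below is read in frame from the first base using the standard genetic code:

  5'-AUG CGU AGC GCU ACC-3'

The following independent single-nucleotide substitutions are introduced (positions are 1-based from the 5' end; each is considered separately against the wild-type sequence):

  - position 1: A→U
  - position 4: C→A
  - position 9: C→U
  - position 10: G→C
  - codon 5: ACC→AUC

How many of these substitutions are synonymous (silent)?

1

Codon 1: AUG (Met) → UUG (Leu) — missense.
Codon 2: CGU (Arg) → AGU (Ser) — missense.
Codon 3: AGC (Ser) → AGU (Ser) — synonymous.
Codon 4: GCU (Ala) → CCU (Pro) — missense.
Codon 5: ACC (Thr) → AUC (Ile) — missense.
Synonymous: 1 of 5.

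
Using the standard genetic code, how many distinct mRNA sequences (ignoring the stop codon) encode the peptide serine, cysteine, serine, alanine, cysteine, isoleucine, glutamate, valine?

13824

Ser: 6 codons.
Cys: 2 codons.
Ser: 6 codons.
Ala: 4 codons.
Cys: 2 codons.
Ile: 3 codons.
Glu: 2 codons.
Val: 4 codons.
6 × 2 × 6 × 4 × 2 × 3 × 2 × 4 = 13824.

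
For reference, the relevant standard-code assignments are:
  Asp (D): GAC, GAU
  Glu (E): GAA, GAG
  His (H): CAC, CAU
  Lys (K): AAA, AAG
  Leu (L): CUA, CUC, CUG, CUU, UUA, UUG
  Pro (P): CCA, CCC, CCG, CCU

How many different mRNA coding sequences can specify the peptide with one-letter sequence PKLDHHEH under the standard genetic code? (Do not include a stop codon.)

Pro: 4 codons.
Lys: 2 codons.
Leu: 6 codons.
Asp: 2 codons.
His: 2 codons.
His: 2 codons.
Glu: 2 codons.
His: 2 codons.
4 × 2 × 6 × 2 × 2 × 2 × 2 × 2 = 1536.

1536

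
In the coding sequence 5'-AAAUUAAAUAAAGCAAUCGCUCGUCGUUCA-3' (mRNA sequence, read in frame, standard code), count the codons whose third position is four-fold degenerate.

Codon 1 AAA (Lys): third position 2-fold.
Codon 2 UUA (Leu): third position 2-fold.
Codon 3 AAU (Asn): third position 2-fold.
Codon 4 AAA (Lys): third position 2-fold.
Codon 5 GCA (Ala): third position 4-fold.
Codon 6 AUC (Ile): third position 3-fold.
Codon 7 GCU (Ala): third position 4-fold.
Codon 8 CGU (Arg): third position 4-fold.
Codon 9 CGU (Arg): third position 4-fold.
Codon 10 UCA (Ser): third position 4-fold.
Four-fold degenerate third positions: 5.

5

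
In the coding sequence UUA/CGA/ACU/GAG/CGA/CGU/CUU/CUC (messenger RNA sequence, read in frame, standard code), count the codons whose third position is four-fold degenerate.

Codon 1 UUA (Leu): third position 2-fold.
Codon 2 CGA (Arg): third position 4-fold.
Codon 3 ACU (Thr): third position 4-fold.
Codon 4 GAG (Glu): third position 2-fold.
Codon 5 CGA (Arg): third position 4-fold.
Codon 6 CGU (Arg): third position 4-fold.
Codon 7 CUU (Leu): third position 4-fold.
Codon 8 CUC (Leu): third position 4-fold.
Four-fold degenerate third positions: 6.

6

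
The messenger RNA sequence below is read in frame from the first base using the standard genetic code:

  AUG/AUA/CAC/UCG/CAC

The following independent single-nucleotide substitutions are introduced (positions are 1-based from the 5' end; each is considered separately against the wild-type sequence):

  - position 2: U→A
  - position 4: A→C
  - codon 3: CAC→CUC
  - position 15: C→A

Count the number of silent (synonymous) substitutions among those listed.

Codon 1: AUG (Met) → AAG (Lys) — missense.
Codon 2: AUA (Ile) → CUA (Leu) — missense.
Codon 3: CAC (His) → CUC (Leu) — missense.
Codon 5: CAC (His) → CAA (Gln) — missense.
Synonymous: 0 of 4.

0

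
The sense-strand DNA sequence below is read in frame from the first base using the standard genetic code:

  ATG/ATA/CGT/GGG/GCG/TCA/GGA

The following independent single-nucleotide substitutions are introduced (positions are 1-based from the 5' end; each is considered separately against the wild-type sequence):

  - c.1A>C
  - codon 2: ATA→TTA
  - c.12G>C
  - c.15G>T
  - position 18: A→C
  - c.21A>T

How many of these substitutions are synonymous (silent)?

Codon 1: ATG (Met) → CTG (Leu) — missense.
Codon 2: ATA (Ile) → TTA (Leu) — missense.
Codon 4: GGG (Gly) → GGC (Gly) — synonymous.
Codon 5: GCG (Ala) → GCT (Ala) — synonymous.
Codon 6: TCA (Ser) → TCC (Ser) — synonymous.
Codon 7: GGA (Gly) → GGT (Gly) — synonymous.
Synonymous: 4 of 6.

4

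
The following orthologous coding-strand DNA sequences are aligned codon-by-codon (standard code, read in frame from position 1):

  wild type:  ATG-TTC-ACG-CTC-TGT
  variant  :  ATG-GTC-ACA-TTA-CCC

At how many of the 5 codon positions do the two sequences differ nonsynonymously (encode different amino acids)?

Codon 1: ATG Met / ATG Met — identical.
Codon 2: TTC Phe / GTC Val — nonsynonymous.
Codon 3: ACG Thr / ACA Thr — synonymous.
Codon 4: CTC Leu / TTA Leu — synonymous.
Codon 5: TGT Cys / CCC Pro — nonsynonymous.
Nonsynonymous differences: 2.

2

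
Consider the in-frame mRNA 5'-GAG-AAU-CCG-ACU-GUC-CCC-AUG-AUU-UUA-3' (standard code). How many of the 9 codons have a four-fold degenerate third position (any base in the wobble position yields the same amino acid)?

4

Codon 1 GAG (Glu): third position 2-fold.
Codon 2 AAU (Asn): third position 2-fold.
Codon 3 CCG (Pro): third position 4-fold.
Codon 4 ACU (Thr): third position 4-fold.
Codon 5 GUC (Val): third position 4-fold.
Codon 6 CCC (Pro): third position 4-fold.
Codon 7 AUG (Met): third position 1-fold.
Codon 8 AUU (Ile): third position 3-fold.
Codon 9 UUA (Leu): third position 2-fold.
Four-fold degenerate third positions: 4.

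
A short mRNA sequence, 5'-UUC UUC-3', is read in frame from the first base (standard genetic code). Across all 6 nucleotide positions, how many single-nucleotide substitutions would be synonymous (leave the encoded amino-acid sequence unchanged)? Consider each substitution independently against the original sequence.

Codon 1 (UUC, Phe): 1 synonymous substitution.
Codon 2 (UUC, Phe): 1 synonymous substitution.
Total: 1 + 1 = 2.

2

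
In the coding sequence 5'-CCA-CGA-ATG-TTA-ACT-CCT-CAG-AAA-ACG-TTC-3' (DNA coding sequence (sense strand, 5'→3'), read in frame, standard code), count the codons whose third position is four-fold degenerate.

5

Codon 1 CCA (Pro): third position 4-fold.
Codon 2 CGA (Arg): third position 4-fold.
Codon 3 ATG (Met): third position 1-fold.
Codon 4 TTA (Leu): third position 2-fold.
Codon 5 ACT (Thr): third position 4-fold.
Codon 6 CCT (Pro): third position 4-fold.
Codon 7 CAG (Gln): third position 2-fold.
Codon 8 AAA (Lys): third position 2-fold.
Codon 9 ACG (Thr): third position 4-fold.
Codon 10 TTC (Phe): third position 2-fold.
Four-fold degenerate third positions: 5.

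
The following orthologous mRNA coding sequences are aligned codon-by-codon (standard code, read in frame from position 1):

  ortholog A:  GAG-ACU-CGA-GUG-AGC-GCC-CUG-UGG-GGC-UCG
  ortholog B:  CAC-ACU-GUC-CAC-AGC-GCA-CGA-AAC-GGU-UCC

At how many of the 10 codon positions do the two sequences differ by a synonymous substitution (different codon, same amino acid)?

3

Codon 1: GAG Glu / CAC His — nonsynonymous.
Codon 2: ACU Thr / ACU Thr — identical.
Codon 3: CGA Arg / GUC Val — nonsynonymous.
Codon 4: GUG Val / CAC His — nonsynonymous.
Codon 5: AGC Ser / AGC Ser — identical.
Codon 6: GCC Ala / GCA Ala — synonymous.
Codon 7: CUG Leu / CGA Arg — nonsynonymous.
Codon 8: UGG Trp / AAC Asn — nonsynonymous.
Codon 9: GGC Gly / GGU Gly — synonymous.
Codon 10: UCG Ser / UCC Ser — synonymous.
Synonymous differences: 3.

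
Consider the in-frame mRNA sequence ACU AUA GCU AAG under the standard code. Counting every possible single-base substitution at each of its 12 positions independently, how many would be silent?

Codon 1 (ACU, Thr): 3 synonymous substitutions.
Codon 2 (AUA, Ile): 2 synonymous substitutions.
Codon 3 (GCU, Ala): 3 synonymous substitutions.
Codon 4 (AAG, Lys): 1 synonymous substitution.
Total: 3 + 2 + 3 + 1 = 9.

9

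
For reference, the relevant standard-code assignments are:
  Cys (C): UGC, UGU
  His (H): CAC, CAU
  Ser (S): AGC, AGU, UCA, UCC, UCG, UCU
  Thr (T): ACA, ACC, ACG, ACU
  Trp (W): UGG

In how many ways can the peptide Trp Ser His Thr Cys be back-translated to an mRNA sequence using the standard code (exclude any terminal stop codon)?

96

Trp: 1 codon.
Ser: 6 codons.
His: 2 codons.
Thr: 4 codons.
Cys: 2 codons.
1 × 6 × 2 × 4 × 2 = 96.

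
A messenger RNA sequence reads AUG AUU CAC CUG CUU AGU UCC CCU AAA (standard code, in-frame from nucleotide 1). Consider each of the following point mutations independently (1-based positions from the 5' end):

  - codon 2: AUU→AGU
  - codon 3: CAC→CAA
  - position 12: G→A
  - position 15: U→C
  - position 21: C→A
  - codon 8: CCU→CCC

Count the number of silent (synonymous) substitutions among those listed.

Codon 2: AUU (Ile) → AGU (Ser) — missense.
Codon 3: CAC (His) → CAA (Gln) — missense.
Codon 4: CUG (Leu) → CUA (Leu) — synonymous.
Codon 5: CUU (Leu) → CUC (Leu) — synonymous.
Codon 7: UCC (Ser) → UCA (Ser) — synonymous.
Codon 8: CCU (Pro) → CCC (Pro) — synonymous.
Synonymous: 4 of 6.

4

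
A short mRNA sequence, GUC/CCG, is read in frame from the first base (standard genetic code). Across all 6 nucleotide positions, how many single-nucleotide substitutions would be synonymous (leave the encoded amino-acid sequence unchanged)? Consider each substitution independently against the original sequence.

6

Codon 1 (GUC, Val): 3 synonymous substitutions.
Codon 2 (CCG, Pro): 3 synonymous substitutions.
Total: 3 + 3 = 6.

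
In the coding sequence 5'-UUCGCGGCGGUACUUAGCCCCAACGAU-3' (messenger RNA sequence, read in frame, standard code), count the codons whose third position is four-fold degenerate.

Codon 1 UUC (Phe): third position 2-fold.
Codon 2 GCG (Ala): third position 4-fold.
Codon 3 GCG (Ala): third position 4-fold.
Codon 4 GUA (Val): third position 4-fold.
Codon 5 CUU (Leu): third position 4-fold.
Codon 6 AGC (Ser): third position 2-fold.
Codon 7 CCC (Pro): third position 4-fold.
Codon 8 AAC (Asn): third position 2-fold.
Codon 9 GAU (Asp): third position 2-fold.
Four-fold degenerate third positions: 5.

5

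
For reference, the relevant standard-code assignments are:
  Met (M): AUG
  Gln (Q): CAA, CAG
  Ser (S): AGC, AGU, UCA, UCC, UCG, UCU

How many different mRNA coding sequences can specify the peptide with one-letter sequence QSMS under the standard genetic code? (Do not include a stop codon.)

Gln: 2 codons.
Ser: 6 codons.
Met: 1 codon.
Ser: 6 codons.
2 × 6 × 1 × 6 = 72.

72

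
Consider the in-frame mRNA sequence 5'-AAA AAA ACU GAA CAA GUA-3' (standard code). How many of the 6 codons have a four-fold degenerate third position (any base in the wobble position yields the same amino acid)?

Codon 1 AAA (Lys): third position 2-fold.
Codon 2 AAA (Lys): third position 2-fold.
Codon 3 ACU (Thr): third position 4-fold.
Codon 4 GAA (Glu): third position 2-fold.
Codon 5 CAA (Gln): third position 2-fold.
Codon 6 GUA (Val): third position 4-fold.
Four-fold degenerate third positions: 2.

2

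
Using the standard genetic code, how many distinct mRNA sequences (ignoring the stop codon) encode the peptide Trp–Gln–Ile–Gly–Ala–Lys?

192

Trp: 1 codon.
Gln: 2 codons.
Ile: 3 codons.
Gly: 4 codons.
Ala: 4 codons.
Lys: 2 codons.
1 × 2 × 3 × 4 × 4 × 2 = 192.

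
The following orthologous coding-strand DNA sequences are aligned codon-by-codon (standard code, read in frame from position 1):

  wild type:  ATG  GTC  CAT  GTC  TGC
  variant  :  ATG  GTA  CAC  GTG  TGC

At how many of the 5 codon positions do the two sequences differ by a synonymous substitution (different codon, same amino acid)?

Codon 1: ATG Met / ATG Met — identical.
Codon 2: GTC Val / GTA Val — synonymous.
Codon 3: CAT His / CAC His — synonymous.
Codon 4: GTC Val / GTG Val — synonymous.
Codon 5: TGC Cys / TGC Cys — identical.
Synonymous differences: 3.

3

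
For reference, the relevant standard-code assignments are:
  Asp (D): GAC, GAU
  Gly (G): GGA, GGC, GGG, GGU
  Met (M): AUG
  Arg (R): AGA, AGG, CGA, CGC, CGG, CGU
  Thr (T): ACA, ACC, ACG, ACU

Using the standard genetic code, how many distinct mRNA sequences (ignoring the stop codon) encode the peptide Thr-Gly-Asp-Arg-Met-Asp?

Thr: 4 codons.
Gly: 4 codons.
Asp: 2 codons.
Arg: 6 codons.
Met: 1 codon.
Asp: 2 codons.
4 × 4 × 2 × 6 × 1 × 2 = 384.

384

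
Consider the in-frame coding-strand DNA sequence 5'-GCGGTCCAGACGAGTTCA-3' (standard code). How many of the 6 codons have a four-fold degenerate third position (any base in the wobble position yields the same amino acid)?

4

Codon 1 GCG (Ala): third position 4-fold.
Codon 2 GTC (Val): third position 4-fold.
Codon 3 CAG (Gln): third position 2-fold.
Codon 4 ACG (Thr): third position 4-fold.
Codon 5 AGT (Ser): third position 2-fold.
Codon 6 TCA (Ser): third position 4-fold.
Four-fold degenerate third positions: 4.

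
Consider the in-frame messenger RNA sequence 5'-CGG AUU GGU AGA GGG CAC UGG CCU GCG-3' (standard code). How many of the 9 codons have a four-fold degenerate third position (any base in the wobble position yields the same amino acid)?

Codon 1 CGG (Arg): third position 4-fold.
Codon 2 AUU (Ile): third position 3-fold.
Codon 3 GGU (Gly): third position 4-fold.
Codon 4 AGA (Arg): third position 2-fold.
Codon 5 GGG (Gly): third position 4-fold.
Codon 6 CAC (His): third position 2-fold.
Codon 7 UGG (Trp): third position 1-fold.
Codon 8 CCU (Pro): third position 4-fold.
Codon 9 GCG (Ala): third position 4-fold.
Four-fold degenerate third positions: 5.

5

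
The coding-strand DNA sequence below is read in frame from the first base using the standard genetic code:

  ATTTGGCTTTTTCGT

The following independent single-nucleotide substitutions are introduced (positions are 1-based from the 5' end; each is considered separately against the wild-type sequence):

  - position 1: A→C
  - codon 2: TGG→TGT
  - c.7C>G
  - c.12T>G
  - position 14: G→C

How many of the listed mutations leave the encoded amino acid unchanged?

0

Codon 1: ATT (Ile) → CTT (Leu) — missense.
Codon 2: TGG (Trp) → TGT (Cys) — missense.
Codon 3: CTT (Leu) → GTT (Val) — missense.
Codon 4: TTT (Phe) → TTG (Leu) — missense.
Codon 5: CGT (Arg) → CCT (Pro) — missense.
Synonymous: 0 of 5.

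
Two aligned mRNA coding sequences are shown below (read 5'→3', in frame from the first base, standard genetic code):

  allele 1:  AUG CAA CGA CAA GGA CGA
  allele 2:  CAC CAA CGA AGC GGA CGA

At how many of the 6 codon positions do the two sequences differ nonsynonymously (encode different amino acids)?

2

Codon 1: AUG Met / CAC His — nonsynonymous.
Codon 2: CAA Gln / CAA Gln — identical.
Codon 3: CGA Arg / CGA Arg — identical.
Codon 4: CAA Gln / AGC Ser — nonsynonymous.
Codon 5: GGA Gly / GGA Gly — identical.
Codon 6: CGA Arg / CGA Arg — identical.
Nonsynonymous differences: 2.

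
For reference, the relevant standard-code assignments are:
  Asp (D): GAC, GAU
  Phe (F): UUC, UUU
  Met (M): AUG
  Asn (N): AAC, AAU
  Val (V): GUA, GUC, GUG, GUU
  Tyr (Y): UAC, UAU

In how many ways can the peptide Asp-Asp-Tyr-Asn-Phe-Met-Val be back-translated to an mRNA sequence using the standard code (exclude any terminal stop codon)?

128

Asp: 2 codons.
Asp: 2 codons.
Tyr: 2 codons.
Asn: 2 codons.
Phe: 2 codons.
Met: 1 codon.
Val: 4 codons.
2 × 2 × 2 × 2 × 2 × 1 × 4 = 128.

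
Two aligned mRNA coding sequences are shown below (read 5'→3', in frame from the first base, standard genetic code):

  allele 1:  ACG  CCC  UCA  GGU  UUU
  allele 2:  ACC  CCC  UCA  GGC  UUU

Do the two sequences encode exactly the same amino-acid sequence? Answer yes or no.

yes

Codon 1: ACG Thr / ACC Thr — synonymous.
Codon 2: CCC Pro / CCC Pro — identical.
Codon 3: UCA Ser / UCA Ser — identical.
Codon 4: GGU Gly / GGC Gly — synonymous.
Codon 5: UUU Phe / UUU Phe — identical.
Nonsynonymous differences: 0 → same protein.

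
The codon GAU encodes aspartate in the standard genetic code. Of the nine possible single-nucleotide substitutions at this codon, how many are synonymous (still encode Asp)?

1

Position 1: none → 0 synonymous.
Position 2: none → 0 synonymous.
Position 3: GAC → 1 synonymous.
Total: 0 + 0 + 1 = 1.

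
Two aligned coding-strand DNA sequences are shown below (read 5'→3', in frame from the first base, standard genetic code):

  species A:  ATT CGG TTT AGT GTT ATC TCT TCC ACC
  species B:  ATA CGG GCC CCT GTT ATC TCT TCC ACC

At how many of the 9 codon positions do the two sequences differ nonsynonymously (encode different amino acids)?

2

Codon 1: ATT Ile / ATA Ile — synonymous.
Codon 2: CGG Arg / CGG Arg — identical.
Codon 3: TTT Phe / GCC Ala — nonsynonymous.
Codon 4: AGT Ser / CCT Pro — nonsynonymous.
Codon 5: GTT Val / GTT Val — identical.
Codon 6: ATC Ile / ATC Ile — identical.
Codon 7: TCT Ser / TCT Ser — identical.
Codon 8: TCC Ser / TCC Ser — identical.
Codon 9: ACC Thr / ACC Thr — identical.
Nonsynonymous differences: 2.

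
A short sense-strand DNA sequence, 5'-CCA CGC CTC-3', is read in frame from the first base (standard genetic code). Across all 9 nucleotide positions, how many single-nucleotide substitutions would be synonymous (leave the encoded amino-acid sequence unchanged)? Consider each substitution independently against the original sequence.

9

Codon 1 (CCA, Pro): 3 synonymous substitutions.
Codon 2 (CGC, Arg): 3 synonymous substitutions.
Codon 3 (CTC, Leu): 3 synonymous substitutions.
Total: 3 + 3 + 3 = 9.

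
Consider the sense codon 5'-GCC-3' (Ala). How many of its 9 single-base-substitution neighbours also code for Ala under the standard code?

Position 1: none → 0 synonymous.
Position 2: none → 0 synonymous.
Position 3: GCU, GCA, GCG → 3 synonymous.
Total: 0 + 0 + 3 = 3.

3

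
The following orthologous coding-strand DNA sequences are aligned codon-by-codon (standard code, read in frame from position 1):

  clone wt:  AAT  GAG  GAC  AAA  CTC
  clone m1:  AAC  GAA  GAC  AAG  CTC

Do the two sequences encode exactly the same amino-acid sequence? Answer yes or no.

yes

Codon 1: AAT Asn / AAC Asn — synonymous.
Codon 2: GAG Glu / GAA Glu — synonymous.
Codon 3: GAC Asp / GAC Asp — identical.
Codon 4: AAA Lys / AAG Lys — synonymous.
Codon 5: CTC Leu / CTC Leu — identical.
Nonsynonymous differences: 0 → same protein.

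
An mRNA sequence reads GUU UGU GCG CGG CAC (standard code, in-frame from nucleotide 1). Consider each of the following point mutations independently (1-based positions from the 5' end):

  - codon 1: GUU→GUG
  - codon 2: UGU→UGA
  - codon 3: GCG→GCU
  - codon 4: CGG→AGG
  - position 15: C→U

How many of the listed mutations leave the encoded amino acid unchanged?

4

Codon 1: GUU (Val) → GUG (Val) — synonymous.
Codon 2: UGU (Cys) → UGA (Stop) — nonsense.
Codon 3: GCG (Ala) → GCU (Ala) — synonymous.
Codon 4: CGG (Arg) → AGG (Arg) — synonymous.
Codon 5: CAC (His) → CAU (His) — synonymous.
Synonymous: 4 of 5.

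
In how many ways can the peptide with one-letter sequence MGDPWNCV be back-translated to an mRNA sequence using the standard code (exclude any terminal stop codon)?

512

Met: 1 codon.
Gly: 4 codons.
Asp: 2 codons.
Pro: 4 codons.
Trp: 1 codon.
Asn: 2 codons.
Cys: 2 codons.
Val: 4 codons.
1 × 4 × 2 × 4 × 1 × 2 × 2 × 4 = 512.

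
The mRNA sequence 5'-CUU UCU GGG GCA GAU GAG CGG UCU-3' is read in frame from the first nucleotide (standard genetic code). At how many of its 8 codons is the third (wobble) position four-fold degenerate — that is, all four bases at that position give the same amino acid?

Codon 1 CUU (Leu): third position 4-fold.
Codon 2 UCU (Ser): third position 4-fold.
Codon 3 GGG (Gly): third position 4-fold.
Codon 4 GCA (Ala): third position 4-fold.
Codon 5 GAU (Asp): third position 2-fold.
Codon 6 GAG (Glu): third position 2-fold.
Codon 7 CGG (Arg): third position 4-fold.
Codon 8 UCU (Ser): third position 4-fold.
Four-fold degenerate third positions: 6.

6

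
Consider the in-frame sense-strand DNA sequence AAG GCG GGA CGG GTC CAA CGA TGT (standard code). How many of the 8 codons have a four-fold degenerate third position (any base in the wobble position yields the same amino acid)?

Codon 1 AAG (Lys): third position 2-fold.
Codon 2 GCG (Ala): third position 4-fold.
Codon 3 GGA (Gly): third position 4-fold.
Codon 4 CGG (Arg): third position 4-fold.
Codon 5 GTC (Val): third position 4-fold.
Codon 6 CAA (Gln): third position 2-fold.
Codon 7 CGA (Arg): third position 4-fold.
Codon 8 TGT (Cys): third position 2-fold.
Four-fold degenerate third positions: 5.

5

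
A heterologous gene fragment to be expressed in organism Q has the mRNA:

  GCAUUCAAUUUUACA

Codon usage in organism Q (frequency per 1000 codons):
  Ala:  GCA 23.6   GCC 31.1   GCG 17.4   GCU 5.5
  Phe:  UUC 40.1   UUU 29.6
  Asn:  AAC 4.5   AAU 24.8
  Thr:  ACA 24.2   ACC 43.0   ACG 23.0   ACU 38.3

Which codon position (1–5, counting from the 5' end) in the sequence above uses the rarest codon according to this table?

Codon 1 GCA (Ala): 23.6 per 1000.
Codon 2 UUC (Phe): 40.1 per 1000.
Codon 3 AAU (Asn): 24.8 per 1000.
Codon 4 UUU (Phe): 29.6 per 1000.
Codon 5 ACA (Thr): 24.2 per 1000.
Lowest frequency is 23.6 at codon 1.

1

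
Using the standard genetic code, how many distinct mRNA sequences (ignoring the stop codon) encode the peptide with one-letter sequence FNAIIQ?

288

Phe: 2 codons.
Asn: 2 codons.
Ala: 4 codons.
Ile: 3 codons.
Ile: 3 codons.
Gln: 2 codons.
2 × 2 × 4 × 3 × 3 × 2 = 288.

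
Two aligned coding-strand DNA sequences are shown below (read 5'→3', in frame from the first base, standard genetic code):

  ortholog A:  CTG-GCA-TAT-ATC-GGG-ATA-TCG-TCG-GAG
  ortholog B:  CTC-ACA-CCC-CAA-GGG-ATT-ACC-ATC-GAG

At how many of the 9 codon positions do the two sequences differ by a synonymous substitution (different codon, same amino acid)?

2

Codon 1: CTG Leu / CTC Leu — synonymous.
Codon 2: GCA Ala / ACA Thr — nonsynonymous.
Codon 3: TAT Tyr / CCC Pro — nonsynonymous.
Codon 4: ATC Ile / CAA Gln — nonsynonymous.
Codon 5: GGG Gly / GGG Gly — identical.
Codon 6: ATA Ile / ATT Ile — synonymous.
Codon 7: TCG Ser / ACC Thr — nonsynonymous.
Codon 8: TCG Ser / ATC Ile — nonsynonymous.
Codon 9: GAG Glu / GAG Glu — identical.
Synonymous differences: 2.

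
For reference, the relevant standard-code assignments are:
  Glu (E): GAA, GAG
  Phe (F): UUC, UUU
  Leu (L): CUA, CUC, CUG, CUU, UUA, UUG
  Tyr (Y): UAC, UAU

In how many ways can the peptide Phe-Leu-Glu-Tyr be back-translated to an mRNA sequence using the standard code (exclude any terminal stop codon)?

48

Phe: 2 codons.
Leu: 6 codons.
Glu: 2 codons.
Tyr: 2 codons.
2 × 6 × 2 × 2 = 48.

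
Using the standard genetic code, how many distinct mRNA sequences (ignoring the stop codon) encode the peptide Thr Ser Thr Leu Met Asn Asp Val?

9216

Thr: 4 codons.
Ser: 6 codons.
Thr: 4 codons.
Leu: 6 codons.
Met: 1 codon.
Asn: 2 codons.
Asp: 2 codons.
Val: 4 codons.
4 × 6 × 4 × 6 × 1 × 2 × 2 × 4 = 9216.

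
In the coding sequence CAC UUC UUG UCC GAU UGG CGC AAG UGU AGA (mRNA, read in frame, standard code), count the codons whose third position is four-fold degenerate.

2

Codon 1 CAC (His): third position 2-fold.
Codon 2 UUC (Phe): third position 2-fold.
Codon 3 UUG (Leu): third position 2-fold.
Codon 4 UCC (Ser): third position 4-fold.
Codon 5 GAU (Asp): third position 2-fold.
Codon 6 UGG (Trp): third position 1-fold.
Codon 7 CGC (Arg): third position 4-fold.
Codon 8 AAG (Lys): third position 2-fold.
Codon 9 UGU (Cys): third position 2-fold.
Codon 10 AGA (Arg): third position 2-fold.
Four-fold degenerate third positions: 2.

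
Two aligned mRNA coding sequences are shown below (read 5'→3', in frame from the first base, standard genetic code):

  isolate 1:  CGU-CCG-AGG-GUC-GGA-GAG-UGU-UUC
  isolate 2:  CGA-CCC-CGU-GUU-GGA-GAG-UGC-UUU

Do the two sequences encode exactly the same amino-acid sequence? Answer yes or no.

yes

Codon 1: CGU Arg / CGA Arg — synonymous.
Codon 2: CCG Pro / CCC Pro — synonymous.
Codon 3: AGG Arg / CGU Arg — synonymous.
Codon 4: GUC Val / GUU Val — synonymous.
Codon 5: GGA Gly / GGA Gly — identical.
Codon 6: GAG Glu / GAG Glu — identical.
Codon 7: UGU Cys / UGC Cys — synonymous.
Codon 8: UUC Phe / UUU Phe — synonymous.
Nonsynonymous differences: 0 → same protein.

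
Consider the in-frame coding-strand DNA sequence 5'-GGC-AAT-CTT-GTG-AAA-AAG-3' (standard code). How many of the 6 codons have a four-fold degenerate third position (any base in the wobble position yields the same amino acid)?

Codon 1 GGC (Gly): third position 4-fold.
Codon 2 AAT (Asn): third position 2-fold.
Codon 3 CTT (Leu): third position 4-fold.
Codon 4 GTG (Val): third position 4-fold.
Codon 5 AAA (Lys): third position 2-fold.
Codon 6 AAG (Lys): third position 2-fold.
Four-fold degenerate third positions: 3.

3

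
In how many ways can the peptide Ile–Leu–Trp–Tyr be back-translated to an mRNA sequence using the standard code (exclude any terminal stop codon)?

Ile: 3 codons.
Leu: 6 codons.
Trp: 1 codon.
Tyr: 2 codons.
3 × 6 × 1 × 2 = 36.

36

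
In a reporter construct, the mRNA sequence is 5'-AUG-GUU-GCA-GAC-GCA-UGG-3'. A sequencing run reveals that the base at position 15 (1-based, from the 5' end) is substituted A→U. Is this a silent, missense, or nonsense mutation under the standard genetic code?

Position 15 falls in codon 5: GCA → Ala.
After the substitution the codon is GCU → Ala.
Both encode Ala, so the change is synonymous.

silent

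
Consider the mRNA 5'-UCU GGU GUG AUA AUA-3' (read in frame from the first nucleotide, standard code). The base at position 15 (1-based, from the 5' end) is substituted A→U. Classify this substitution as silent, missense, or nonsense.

silent

Position 15 falls in codon 5: AUA → Ile.
After the substitution the codon is AUU → Ile.
Both encode Ile, so the change is synonymous.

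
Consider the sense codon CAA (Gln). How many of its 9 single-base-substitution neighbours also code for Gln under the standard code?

1

Position 1: none → 0 synonymous.
Position 2: none → 0 synonymous.
Position 3: CAG → 1 synonymous.
Total: 0 + 0 + 1 = 1.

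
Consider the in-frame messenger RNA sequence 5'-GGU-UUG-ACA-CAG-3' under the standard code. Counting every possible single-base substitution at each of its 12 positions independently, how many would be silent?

Codon 1 (GGU, Gly): 3 synonymous substitutions.
Codon 2 (UUG, Leu): 2 synonymous substitutions.
Codon 3 (ACA, Thr): 3 synonymous substitutions.
Codon 4 (CAG, Gln): 1 synonymous substitution.
Total: 3 + 2 + 3 + 1 = 9.

9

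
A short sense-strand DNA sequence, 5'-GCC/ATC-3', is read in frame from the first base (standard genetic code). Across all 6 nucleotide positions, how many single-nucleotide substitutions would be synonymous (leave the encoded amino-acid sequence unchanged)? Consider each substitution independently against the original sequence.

Codon 1 (GCC, Ala): 3 synonymous substitutions.
Codon 2 (ATC, Ile): 2 synonymous substitutions.
Total: 3 + 2 = 5.

5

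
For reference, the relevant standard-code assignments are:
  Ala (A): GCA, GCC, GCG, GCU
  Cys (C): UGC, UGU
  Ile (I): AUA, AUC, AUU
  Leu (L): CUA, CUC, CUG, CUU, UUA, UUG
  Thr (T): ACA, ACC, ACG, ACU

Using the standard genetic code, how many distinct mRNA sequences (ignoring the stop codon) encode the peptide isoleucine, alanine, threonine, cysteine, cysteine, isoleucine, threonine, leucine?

13824

Ile: 3 codons.
Ala: 4 codons.
Thr: 4 codons.
Cys: 2 codons.
Cys: 2 codons.
Ile: 3 codons.
Thr: 4 codons.
Leu: 6 codons.
3 × 4 × 4 × 2 × 2 × 3 × 4 × 6 = 13824.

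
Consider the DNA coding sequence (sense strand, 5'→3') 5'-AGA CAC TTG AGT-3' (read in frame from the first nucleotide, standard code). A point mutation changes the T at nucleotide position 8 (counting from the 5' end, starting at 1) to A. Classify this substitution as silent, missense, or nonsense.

nonsense

Position 8 falls in codon 3: TTG → Leu.
After the substitution the codon is TAG → Stop.
The new codon is a stop codon, so this is a nonsense mutation.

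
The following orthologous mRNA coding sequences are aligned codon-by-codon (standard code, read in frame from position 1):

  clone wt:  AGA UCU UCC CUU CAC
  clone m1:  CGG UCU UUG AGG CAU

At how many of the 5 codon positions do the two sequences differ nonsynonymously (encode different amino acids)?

2

Codon 1: AGA Arg / CGG Arg — synonymous.
Codon 2: UCU Ser / UCU Ser — identical.
Codon 3: UCC Ser / UUG Leu — nonsynonymous.
Codon 4: CUU Leu / AGG Arg — nonsynonymous.
Codon 5: CAC His / CAU His — synonymous.
Nonsynonymous differences: 2.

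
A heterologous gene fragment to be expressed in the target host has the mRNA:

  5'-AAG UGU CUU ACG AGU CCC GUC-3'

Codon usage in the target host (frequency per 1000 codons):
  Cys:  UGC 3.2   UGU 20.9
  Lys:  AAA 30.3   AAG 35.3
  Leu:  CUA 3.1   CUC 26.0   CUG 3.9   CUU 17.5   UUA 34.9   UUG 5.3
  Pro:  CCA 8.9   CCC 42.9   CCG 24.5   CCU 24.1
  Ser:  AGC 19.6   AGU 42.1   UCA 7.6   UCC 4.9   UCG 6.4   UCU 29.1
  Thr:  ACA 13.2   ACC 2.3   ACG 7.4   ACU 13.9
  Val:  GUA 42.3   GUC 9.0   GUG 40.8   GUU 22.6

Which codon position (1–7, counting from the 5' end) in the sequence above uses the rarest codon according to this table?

Codon 1 AAG (Lys): 35.3 per 1000.
Codon 2 UGU (Cys): 20.9 per 1000.
Codon 3 CUU (Leu): 17.5 per 1000.
Codon 4 ACG (Thr): 7.4 per 1000.
Codon 5 AGU (Ser): 42.1 per 1000.
Codon 6 CCC (Pro): 42.9 per 1000.
Codon 7 GUC (Val): 9.0 per 1000.
Lowest frequency is 7.4 at codon 4.

4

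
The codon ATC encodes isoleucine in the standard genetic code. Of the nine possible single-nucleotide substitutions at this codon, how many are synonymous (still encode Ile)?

2

Position 1: none → 0 synonymous.
Position 2: none → 0 synonymous.
Position 3: ATT, ATA → 2 synonymous.
Total: 0 + 0 + 2 = 2.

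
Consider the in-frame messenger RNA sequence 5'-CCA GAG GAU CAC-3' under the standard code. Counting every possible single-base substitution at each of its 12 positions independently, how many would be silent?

6

Codon 1 (CCA, Pro): 3 synonymous substitutions.
Codon 2 (GAG, Glu): 1 synonymous substitution.
Codon 3 (GAU, Asp): 1 synonymous substitution.
Codon 4 (CAC, His): 1 synonymous substitution.
Total: 3 + 1 + 1 + 1 = 6.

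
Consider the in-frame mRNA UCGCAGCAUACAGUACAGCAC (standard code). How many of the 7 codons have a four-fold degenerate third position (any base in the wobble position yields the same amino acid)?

Codon 1 UCG (Ser): third position 4-fold.
Codon 2 CAG (Gln): third position 2-fold.
Codon 3 CAU (His): third position 2-fold.
Codon 4 ACA (Thr): third position 4-fold.
Codon 5 GUA (Val): third position 4-fold.
Codon 6 CAG (Gln): third position 2-fold.
Codon 7 CAC (His): third position 2-fold.
Four-fold degenerate third positions: 3.

3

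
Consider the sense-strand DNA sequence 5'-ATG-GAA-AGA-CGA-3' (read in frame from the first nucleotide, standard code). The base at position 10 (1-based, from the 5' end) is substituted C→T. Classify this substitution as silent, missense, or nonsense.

nonsense

Position 10 falls in codon 4: CGA → Arg.
After the substitution the codon is TGA → Stop.
The new codon is a stop codon, so this is a nonsense mutation.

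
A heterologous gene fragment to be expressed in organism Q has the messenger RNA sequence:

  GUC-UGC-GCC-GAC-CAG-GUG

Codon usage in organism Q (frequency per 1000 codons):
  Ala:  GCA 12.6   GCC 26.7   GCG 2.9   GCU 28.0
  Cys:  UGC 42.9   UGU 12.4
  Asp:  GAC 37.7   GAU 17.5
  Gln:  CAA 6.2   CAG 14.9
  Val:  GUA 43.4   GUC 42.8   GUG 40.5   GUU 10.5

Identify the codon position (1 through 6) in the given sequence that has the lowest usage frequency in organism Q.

5

Codon 1 GUC (Val): 42.8 per 1000.
Codon 2 UGC (Cys): 42.9 per 1000.
Codon 3 GCC (Ala): 26.7 per 1000.
Codon 4 GAC (Asp): 37.7 per 1000.
Codon 5 CAG (Gln): 14.9 per 1000.
Codon 6 GUG (Val): 40.5 per 1000.
Lowest frequency is 14.9 at codon 5.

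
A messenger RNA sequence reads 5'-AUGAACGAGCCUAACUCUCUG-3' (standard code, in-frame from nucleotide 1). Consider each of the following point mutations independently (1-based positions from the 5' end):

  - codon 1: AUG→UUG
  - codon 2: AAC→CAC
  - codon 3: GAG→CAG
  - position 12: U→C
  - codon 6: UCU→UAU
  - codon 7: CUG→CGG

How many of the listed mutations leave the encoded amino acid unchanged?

Codon 1: AUG (Met) → UUG (Leu) — missense.
Codon 2: AAC (Asn) → CAC (His) — missense.
Codon 3: GAG (Glu) → CAG (Gln) — missense.
Codon 4: CCU (Pro) → CCC (Pro) — synonymous.
Codon 6: UCU (Ser) → UAU (Tyr) — missense.
Codon 7: CUG (Leu) → CGG (Arg) — missense.
Synonymous: 1 of 6.

1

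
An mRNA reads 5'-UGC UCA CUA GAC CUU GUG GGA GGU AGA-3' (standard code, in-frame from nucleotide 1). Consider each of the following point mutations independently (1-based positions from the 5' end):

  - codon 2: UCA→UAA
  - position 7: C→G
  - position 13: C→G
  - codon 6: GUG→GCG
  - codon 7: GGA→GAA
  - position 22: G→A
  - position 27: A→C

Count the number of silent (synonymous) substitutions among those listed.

Codon 2: UCA (Ser) → UAA (Stop) — nonsense.
Codon 3: CUA (Leu) → GUA (Val) — missense.
Codon 5: CUU (Leu) → GUU (Val) — missense.
Codon 6: GUG (Val) → GCG (Ala) — missense.
Codon 7: GGA (Gly) → GAA (Glu) — missense.
Codon 8: GGU (Gly) → AGU (Ser) — missense.
Codon 9: AGA (Arg) → AGC (Ser) — missense.
Synonymous: 0 of 7.

0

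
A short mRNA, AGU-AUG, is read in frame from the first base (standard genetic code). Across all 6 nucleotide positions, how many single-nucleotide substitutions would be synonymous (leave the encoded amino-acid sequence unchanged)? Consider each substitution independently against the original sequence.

1

Codon 1 (AGU, Ser): 1 synonymous substitution.
Codon 2 (AUG, Met): 0 synonymous substitutions.
Total: 1 + 0 = 1.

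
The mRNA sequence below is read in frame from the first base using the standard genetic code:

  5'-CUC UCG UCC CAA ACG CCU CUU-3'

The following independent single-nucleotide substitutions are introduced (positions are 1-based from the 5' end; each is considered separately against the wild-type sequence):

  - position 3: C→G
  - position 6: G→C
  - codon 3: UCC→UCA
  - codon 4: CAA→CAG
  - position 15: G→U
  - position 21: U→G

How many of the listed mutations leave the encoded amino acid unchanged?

Codon 1: CUC (Leu) → CUG (Leu) — synonymous.
Codon 2: UCG (Ser) → UCC (Ser) — synonymous.
Codon 3: UCC (Ser) → UCA (Ser) — synonymous.
Codon 4: CAA (Gln) → CAG (Gln) — synonymous.
Codon 5: ACG (Thr) → ACU (Thr) — synonymous.
Codon 7: CUU (Leu) → CUG (Leu) — synonymous.
Synonymous: 6 of 6.

6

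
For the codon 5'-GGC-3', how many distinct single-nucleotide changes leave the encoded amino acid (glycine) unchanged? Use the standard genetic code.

Position 1: none → 0 synonymous.
Position 2: none → 0 synonymous.
Position 3: GGT, GGA, GGG → 3 synonymous.
Total: 0 + 0 + 3 = 3.

3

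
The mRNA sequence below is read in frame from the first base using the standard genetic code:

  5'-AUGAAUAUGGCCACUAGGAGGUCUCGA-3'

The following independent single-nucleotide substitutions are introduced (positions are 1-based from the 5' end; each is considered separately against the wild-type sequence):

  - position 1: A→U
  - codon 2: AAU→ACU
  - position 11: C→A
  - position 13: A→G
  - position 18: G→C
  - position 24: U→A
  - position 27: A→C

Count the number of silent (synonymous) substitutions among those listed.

2

Codon 1: AUG (Met) → UUG (Leu) — missense.
Codon 2: AAU (Asn) → ACU (Thr) — missense.
Codon 4: GCC (Ala) → GAC (Asp) — missense.
Codon 5: ACU (Thr) → GCU (Ala) — missense.
Codon 6: AGG (Arg) → AGC (Ser) — missense.
Codon 8: UCU (Ser) → UCA (Ser) — synonymous.
Codon 9: CGA (Arg) → CGC (Arg) — synonymous.
Synonymous: 2 of 7.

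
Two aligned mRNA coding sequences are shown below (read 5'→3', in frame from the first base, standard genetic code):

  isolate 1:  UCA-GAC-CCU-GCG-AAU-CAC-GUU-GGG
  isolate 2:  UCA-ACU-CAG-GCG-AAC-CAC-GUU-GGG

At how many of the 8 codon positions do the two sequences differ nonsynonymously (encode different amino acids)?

Codon 1: UCA Ser / UCA Ser — identical.
Codon 2: GAC Asp / ACU Thr — nonsynonymous.
Codon 3: CCU Pro / CAG Gln — nonsynonymous.
Codon 4: GCG Ala / GCG Ala — identical.
Codon 5: AAU Asn / AAC Asn — synonymous.
Codon 6: CAC His / CAC His — identical.
Codon 7: GUU Val / GUU Val — identical.
Codon 8: GGG Gly / GGG Gly — identical.
Nonsynonymous differences: 2.

2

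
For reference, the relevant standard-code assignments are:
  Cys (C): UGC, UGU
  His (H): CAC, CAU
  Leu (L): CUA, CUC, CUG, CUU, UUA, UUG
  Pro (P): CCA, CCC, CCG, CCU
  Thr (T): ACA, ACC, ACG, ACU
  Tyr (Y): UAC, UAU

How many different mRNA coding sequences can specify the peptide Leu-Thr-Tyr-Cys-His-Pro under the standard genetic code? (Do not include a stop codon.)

768

Leu: 6 codons.
Thr: 4 codons.
Tyr: 2 codons.
Cys: 2 codons.
His: 2 codons.
Pro: 4 codons.
6 × 4 × 2 × 2 × 2 × 4 = 768.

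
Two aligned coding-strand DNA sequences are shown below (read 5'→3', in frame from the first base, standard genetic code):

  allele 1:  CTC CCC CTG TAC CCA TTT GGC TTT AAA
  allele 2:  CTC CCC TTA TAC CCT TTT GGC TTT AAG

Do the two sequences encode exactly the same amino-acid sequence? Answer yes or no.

yes

Codon 1: CTC Leu / CTC Leu — identical.
Codon 2: CCC Pro / CCC Pro — identical.
Codon 3: CTG Leu / TTA Leu — synonymous.
Codon 4: TAC Tyr / TAC Tyr — identical.
Codon 5: CCA Pro / CCT Pro — synonymous.
Codon 6: TTT Phe / TTT Phe — identical.
Codon 7: GGC Gly / GGC Gly — identical.
Codon 8: TTT Phe / TTT Phe — identical.
Codon 9: AAA Lys / AAG Lys — synonymous.
Nonsynonymous differences: 0 → same protein.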